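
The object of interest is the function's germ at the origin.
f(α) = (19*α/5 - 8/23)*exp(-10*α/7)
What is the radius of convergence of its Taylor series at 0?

The factor exp(-10*α/7) is entire and contributes no finite singular point.
The polynomial part has no poles.
No finite singular points: the Taylor series at 0 converges everywhere.

The radius of convergence is infinite.


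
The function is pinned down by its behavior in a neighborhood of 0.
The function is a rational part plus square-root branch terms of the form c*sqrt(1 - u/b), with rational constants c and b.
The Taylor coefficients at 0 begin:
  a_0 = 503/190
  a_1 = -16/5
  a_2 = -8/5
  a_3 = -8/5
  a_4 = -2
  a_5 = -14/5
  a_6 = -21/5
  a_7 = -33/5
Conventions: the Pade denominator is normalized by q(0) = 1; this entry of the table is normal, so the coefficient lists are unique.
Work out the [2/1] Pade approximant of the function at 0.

The Pade approximant has numerator coefficients [503/190, -1111/190, 8/5]; denominator coefficients [1, -1].

Taylor coefficients needed (read off): a_0 = 503/190, a_1 = -16/5, a_2 = -8/5, a_3 = -8/5.
Write the denominator as Q(u) = 1 + q1*u. Requiring Q*f - P = O(u^4) with deg P <= 2 kills the coefficients of u^3..u^3 in Q*f:
  u^3: a_3 + q1*a_2 = 0, i.e. -8/5 + (-8/5)*q1 = 0.
Solving this linear system: q1 = -1.
The numerator is Q*f truncated at degree 2: P0 = a_0 = 503/190; P1 = a_1 + q1*a_0 = -1111/190; P2 = a_2 + q1*a_1 = 8/5.


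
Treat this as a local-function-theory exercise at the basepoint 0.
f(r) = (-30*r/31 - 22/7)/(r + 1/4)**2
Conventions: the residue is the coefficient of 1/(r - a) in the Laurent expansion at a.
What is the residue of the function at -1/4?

At the order-2 pole -1/4 set g(r) = (r - (-1/4))^2*f(r) = -30*r/31 - 22/7.
Order-2 pole: residue = g'(a); g'(-1/4) = -30/31, so the residue is -30/31.

The residue is -30/31.


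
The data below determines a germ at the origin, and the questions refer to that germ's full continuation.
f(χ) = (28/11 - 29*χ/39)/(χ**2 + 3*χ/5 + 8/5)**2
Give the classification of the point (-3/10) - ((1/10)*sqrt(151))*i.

The denominator factor χ**2 + 3*χ/5 + 8/5 vanishes at (-3/10) - ((1/10)*sqrt(151))*i and appears to the power 2; the numerator there equals (3959/1430) + ((29/390)*sqrt(151))*i, nonzero, and no other factor vanishes.
Hence a pole whose order is the multiplicity, 2.

The point is a pole of order 2.


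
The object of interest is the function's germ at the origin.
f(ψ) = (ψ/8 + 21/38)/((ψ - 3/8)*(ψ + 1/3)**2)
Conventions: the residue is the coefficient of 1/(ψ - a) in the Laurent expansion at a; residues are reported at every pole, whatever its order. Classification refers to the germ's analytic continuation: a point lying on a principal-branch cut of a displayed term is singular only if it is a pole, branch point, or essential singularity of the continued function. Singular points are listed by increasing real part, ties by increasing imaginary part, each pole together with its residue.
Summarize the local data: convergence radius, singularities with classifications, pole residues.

Radius of convergence at 0: 1/3.
At -1/3: a pole of order 2; residue -6561/5491.
At 3/8: a pole of order 1; residue 6561/5491.

Denominator factor (ψ + 1/3)^2: pole of order 2 at -1/3, modulus 1/3.
Denominator factor (ψ - 3/8): pole of order 1 at 3/8, modulus 3/8.
The radius of convergence is the smallest modulus among the singular points: 1/3.
At the order-2 pole -1/3 set g(ψ) = (ψ - (-1/3))^2*f(ψ) = (ψ/8 + 21/38)/(ψ - 3/8).
Order-2 pole: residue = g'(a); g'(-1/3) = -6561/5491, so the residue is -6561/5491.
At the order-1 pole 3/8 set g(ψ) = (ψ - (3/8))*f(ψ) = (ψ/8 + 21/38)/(ψ + 1/3)**2.
Simple pole: residue = g(a) at a = 3/8, which is 6561/5491.
List the singular points by increasing real part (a conjugate pair: the negative imaginary part first).


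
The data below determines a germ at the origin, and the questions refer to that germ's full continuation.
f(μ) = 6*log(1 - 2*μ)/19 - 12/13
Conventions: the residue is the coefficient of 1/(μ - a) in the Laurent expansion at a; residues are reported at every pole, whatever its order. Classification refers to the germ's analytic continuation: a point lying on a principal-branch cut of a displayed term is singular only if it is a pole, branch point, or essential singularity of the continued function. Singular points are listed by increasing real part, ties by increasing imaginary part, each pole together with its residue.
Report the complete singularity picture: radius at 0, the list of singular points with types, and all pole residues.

Branch term (6/19)*log(1 - μ/(1/2)): its argument vanishes at μ = 1/2, a logarithmic branch point, modulus 1/2.
The radius of convergence is the smallest modulus among the singular points: 1/2.

Radius of convergence at 0: 1/2.
At 1/2: a logarithmic branch point.


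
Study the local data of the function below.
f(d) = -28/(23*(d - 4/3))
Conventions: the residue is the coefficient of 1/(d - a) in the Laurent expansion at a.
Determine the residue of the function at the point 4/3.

The residue is -28/23.

At the order-1 pole 4/3 set g(d) = (d - (4/3))*f(d) = -28/23.
Simple pole: residue = g(a) at a = 4/3, which is -28/23.


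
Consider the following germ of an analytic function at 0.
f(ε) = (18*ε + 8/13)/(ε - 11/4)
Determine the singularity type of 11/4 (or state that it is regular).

The denominator factor ε - 11/4 vanishes at 11/4 and appears to the power 1; the numerator there equals 1303/26, nonzero, and no other factor vanishes.
Hence a pole whose order is the multiplicity, 1.

The point is a pole of order 1.


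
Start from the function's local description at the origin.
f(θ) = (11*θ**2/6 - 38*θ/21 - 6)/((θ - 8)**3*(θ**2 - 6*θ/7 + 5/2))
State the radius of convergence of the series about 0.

The radius of convergence is (1/2)*sqrt(10).

Denominator factor (θ - 8)^3: pole of order 3 at 8, modulus 8.
Denominator factor (θ**2 - 6*θ/7 + 5/2): discriminant -454/49, complex-conjugate roots (3/7) + ((1/14)*sqrt(454))*i and (3/7) - ((1/14)*sqrt(454))*i; poles of order 1, moduli (1/2)*sqrt(10) and (1/2)*sqrt(10).
The radius of convergence is the smallest modulus among the singular points: (1/2)*sqrt(10).


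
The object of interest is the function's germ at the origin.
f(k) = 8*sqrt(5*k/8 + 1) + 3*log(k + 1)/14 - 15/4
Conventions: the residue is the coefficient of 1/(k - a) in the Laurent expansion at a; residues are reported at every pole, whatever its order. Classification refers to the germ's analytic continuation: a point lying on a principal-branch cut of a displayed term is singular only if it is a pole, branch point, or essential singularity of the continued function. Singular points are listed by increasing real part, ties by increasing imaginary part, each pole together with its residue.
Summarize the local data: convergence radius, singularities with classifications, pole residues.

Radius of convergence at 0: 1.
At -8/5: an algebraic (square-root) branch point.
At -1: a logarithmic branch point.

Branch term (8)*sqrt(1 - k/(-8/5)): its argument vanishes at k = -8/5, a square-root branch point, modulus 8/5.
Branch term (3/14)*log(1 - k/(-1)): its argument vanishes at k = -1, a logarithmic branch point, modulus 1.
The radius of convergence is the smallest modulus among the singular points: 1.
List the singular points by increasing real part (a conjugate pair: the negative imaginary part first).


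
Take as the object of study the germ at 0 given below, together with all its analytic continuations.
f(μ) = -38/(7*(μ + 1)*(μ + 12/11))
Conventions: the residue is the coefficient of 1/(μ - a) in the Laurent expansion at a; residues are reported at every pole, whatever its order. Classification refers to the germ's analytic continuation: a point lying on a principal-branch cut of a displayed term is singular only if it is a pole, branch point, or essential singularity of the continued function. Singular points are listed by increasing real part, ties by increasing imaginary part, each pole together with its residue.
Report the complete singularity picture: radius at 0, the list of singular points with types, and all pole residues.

Radius of convergence at 0: 1.
At -12/11: a pole of order 1; residue 418/7.
At -1: a pole of order 1; residue -418/7.

Denominator factor (μ + 1): pole of order 1 at -1, modulus 1.
Denominator factor (μ + 12/11): pole of order 1 at -12/11, modulus 12/11.
The radius of convergence is the smallest modulus among the singular points: 1.
At the order-1 pole -12/11 set g(μ) = (μ - (-12/11))*f(μ) = -38/(7*(μ + 1)).
Simple pole: residue = g(a) at a = -12/11, which is 418/7.
At the order-1 pole -1 set g(μ) = (μ - (-1))*f(μ) = -38/(7*(μ + 12/11)).
Simple pole: residue = g(a) at a = -1, which is -418/7.
List the singular points by increasing real part (a conjugate pair: the negative imaginary part first).


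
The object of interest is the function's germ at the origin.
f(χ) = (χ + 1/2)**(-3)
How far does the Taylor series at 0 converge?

Denominator factor (χ + 1/2)^3: pole of order 3 at -1/2, modulus 1/2.
The radius of convergence is the smallest modulus among the singular points: 1/2.

The radius of convergence is 1/2.


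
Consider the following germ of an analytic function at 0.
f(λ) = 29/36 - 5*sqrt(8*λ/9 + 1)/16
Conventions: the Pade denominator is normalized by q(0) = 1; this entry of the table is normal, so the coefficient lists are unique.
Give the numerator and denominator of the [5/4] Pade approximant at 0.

The Pade approximant has numerator coefficients [71/144, 239/324, 287/972, 35/6561, -545/59049, -20/59049]; denominator coefficients [1, 16/9, 28/27, 160/729, 80/6561].

Taylor coefficients needed (expand at 0): a_0 = 71/144, a_1 = -5/36, a_2 = 5/162, a_3 = -10/729, a_4 = 50/6561, a_5 = -280/59049, a_6 = 560/177147, a_7 = -3520/1594323, a_8 = 22880/14348907, a_9 = -457600/387420489.
Write the denominator as Q(λ) = 1 + q1*λ + q2*λ^2 + q3*λ^3 + q4*λ^4. Requiring Q*f - P = O(λ^10) with deg P <= 5 kills the coefficients of λ^6..λ^9 in Q*f:
  λ^6: a_6 + q1*a_5 + q2*a_4 + q3*a_3 + q4*a_2 = 0, i.e. 560/177147 + (-280/59049)*q1 + (50/6561)*q2 + (-10/729)*q3 + (5/162)*q4 = 0.
  λ^7: a_7 + q1*a_6 + q2*a_5 + q3*a_4 + q4*a_3 = 0, i.e. -3520/1594323 + (560/177147)*q1 + (-280/59049)*q2 + (50/6561)*q3 + (-10/729)*q4 = 0.
  λ^8: a_8 + q1*a_7 + q2*a_6 + q3*a_5 + q4*a_4 = 0, i.e. 22880/14348907 + (-3520/1594323)*q1 + (560/177147)*q2 + (-280/59049)*q3 + (50/6561)*q4 = 0.
  λ^9: a_9 + q1*a_8 + q2*a_7 + q3*a_6 + q4*a_5 = 0, i.e. -457600/387420489 + (22880/14348907)*q1 + (-3520/1594323)*q2 + (560/177147)*q3 + (-280/59049)*q4 = 0.
Solving this linear system: q1 = 16/9, q2 = 28/27, q3 = 160/729, q4 = 80/6561.
The numerator is Q*f truncated at degree 5: P0 = a_0 = 71/144; P1 = a_1 + q1*a_0 = 239/324; P2 = a_2 + q1*a_1 + q2*a_0 = 287/972; P3 = a_3 + q1*a_2 + q2*a_1 + q3*a_0 = 35/6561; P4 = a_4 + q1*a_3 + q2*a_2 + q3*a_1 + q4*a_0 = -545/59049; P5 = a_5 + q1*a_4 + q2*a_3 + q3*a_2 + q4*a_1 = -20/59049.


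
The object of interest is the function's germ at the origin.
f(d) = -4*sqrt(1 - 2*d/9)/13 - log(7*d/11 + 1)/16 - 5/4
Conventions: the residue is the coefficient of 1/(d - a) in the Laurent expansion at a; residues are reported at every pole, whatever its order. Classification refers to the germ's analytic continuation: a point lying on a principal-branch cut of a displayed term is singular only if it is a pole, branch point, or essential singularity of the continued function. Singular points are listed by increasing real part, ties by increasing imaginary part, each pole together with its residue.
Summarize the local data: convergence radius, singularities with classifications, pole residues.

Radius of convergence at 0: 11/7.
At -11/7: a logarithmic branch point.
At 9/2: an algebraic (square-root) branch point.

Branch term (-4/13)*sqrt(1 - d/(9/2)): its argument vanishes at d = 9/2, a square-root branch point, modulus 9/2.
Branch term (-1/16)*log(1 - d/(-11/7)): its argument vanishes at d = -11/7, a logarithmic branch point, modulus 11/7.
The radius of convergence is the smallest modulus among the singular points: 11/7.
List the singular points by increasing real part (a conjugate pair: the negative imaginary part first).


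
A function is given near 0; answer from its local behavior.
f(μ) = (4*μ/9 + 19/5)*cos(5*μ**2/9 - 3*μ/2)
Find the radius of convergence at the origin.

The factor cos(5*μ**2/9 - 3*μ/2) is entire and contributes no finite singular point.
The polynomial part has no poles.
No finite singular points: the Taylor series at 0 converges everywhere.

The radius of convergence is infinite.


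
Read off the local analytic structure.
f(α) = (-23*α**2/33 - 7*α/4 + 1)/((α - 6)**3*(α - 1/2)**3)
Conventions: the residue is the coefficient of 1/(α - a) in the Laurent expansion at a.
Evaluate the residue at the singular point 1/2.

At the order-3 pole 1/2 set g(α) = (α - (1/2))^3*f(α) = (-23*α**2/33 - 7*α/4 + 1)/(α - 6)**3.
Order-3 pole: residue = g''(a)/2; g''(1/2) = 130424/5314683, so the residue is 65212/5314683.

The residue is 65212/5314683.


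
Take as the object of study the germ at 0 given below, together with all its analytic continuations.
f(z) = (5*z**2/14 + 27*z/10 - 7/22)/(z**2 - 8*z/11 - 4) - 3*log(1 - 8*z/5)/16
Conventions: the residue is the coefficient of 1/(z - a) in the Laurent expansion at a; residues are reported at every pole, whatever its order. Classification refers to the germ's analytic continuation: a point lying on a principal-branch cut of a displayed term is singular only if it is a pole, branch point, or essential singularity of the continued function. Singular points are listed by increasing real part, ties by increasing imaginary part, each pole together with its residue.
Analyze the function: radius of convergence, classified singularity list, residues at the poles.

Denominator factor (z**2 - 8*z/11 - 4): discriminant 2000/121, real irrational roots 4/11 + (10/11)*sqrt(5) and 4/11 - (10/11)*sqrt(5); poles of order 1, moduli 4/11 + (10/11)*sqrt(5) and -4/11 + (10/11)*sqrt(5).
Branch term (-3/16)*log(1 - z/(5/8)): its argument vanishes at z = 5/8, a logarithmic branch point, modulus 5/8.
The radius of convergence is the smallest modulus among the singular points: 5/8.
The branch term is analytic at 4/11 - (10/11)*sqrt(5) and contributes nothing to the residue; only the rational part matters.
The factor z**2 - 8*z/11 - 4 splits as (z - a)(z - a') with a = 4/11 - (10/11)*sqrt(5), a' = 4/11 + (10/11)*sqrt(5). At the order-1 pole a set g(z) = (z - a)*(rational part) = [5*z**2/14 + 27*z/10 - 7/22] / (z - a').
Simple pole: residue = g(a) at a = 4/11 - (10/11)*sqrt(5), which is 2279/1540 - (18521/77000)*sqrt(5).
The branch term is analytic at 4/11 + (10/11)*sqrt(5) and contributes nothing to the residue; only the rational part matters.
The factor z**2 - 8*z/11 - 4 splits as (z - a)(z - a') with a = 4/11 + (10/11)*sqrt(5), a' = 4/11 - (10/11)*sqrt(5). At the order-1 pole a set g(z) = (z - a)*(rational part) = [5*z**2/14 + 27*z/10 - 7/22] / (z - a').
Simple pole: residue = g(a) at a = 4/11 + (10/11)*sqrt(5), which is 2279/1540 + (18521/77000)*sqrt(5).
List the singular points by increasing real part (a conjugate pair: the negative imaginary part first).

Radius of convergence at 0: 5/8.
At 4/11 - (10/11)*sqrt(5): a pole of order 1; residue 2279/1540 - (18521/77000)*sqrt(5).
At 5/8: a logarithmic branch point.
At 4/11 + (10/11)*sqrt(5): a pole of order 1; residue 2279/1540 + (18521/77000)*sqrt(5).


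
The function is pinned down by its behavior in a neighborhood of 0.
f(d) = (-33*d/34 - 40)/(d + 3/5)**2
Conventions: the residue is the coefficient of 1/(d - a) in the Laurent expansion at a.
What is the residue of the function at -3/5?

At the order-2 pole -3/5 set g(d) = (d - (-3/5))^2*f(d) = -33*d/34 - 40.
Order-2 pole: residue = g'(a); g'(-3/5) = -33/34, so the residue is -33/34.

The residue is -33/34.


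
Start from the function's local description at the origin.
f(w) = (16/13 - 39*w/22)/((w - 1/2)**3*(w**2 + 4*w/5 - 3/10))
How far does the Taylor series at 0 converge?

Denominator factor (w - 1/2)^3: pole of order 3 at 1/2, modulus 1/2.
Denominator factor (w**2 + 4*w/5 - 3/10): discriminant 46/25, real irrational roots -2/5 + (1/10)*sqrt(46) and -2/5 - (1/10)*sqrt(46); poles of order 1, moduli -2/5 + (1/10)*sqrt(46) and 2/5 + (1/10)*sqrt(46).
The radius of convergence is the smallest modulus among the singular points: -2/5 + (1/10)*sqrt(46).

The radius of convergence is -2/5 + (1/10)*sqrt(46).


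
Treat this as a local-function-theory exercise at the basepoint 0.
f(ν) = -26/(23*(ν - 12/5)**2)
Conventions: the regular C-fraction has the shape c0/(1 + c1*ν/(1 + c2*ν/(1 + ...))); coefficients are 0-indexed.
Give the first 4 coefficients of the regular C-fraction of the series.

The regular C-fraction coefficients are [-325/1656, -5/6, 5/24, -5/24].

Taylor coefficients (expand at 0): a_0 = -325/1656, a_1 = -1625/9936, a_2 = -8125/79488, a_3 = -40625/715392.
c0 = a_0 = -325/1656. Peel one level at a time: if S = 1 + c*ν/S' with S'(0) = 1, then c is the ν-coefficient of S and S' = c*ν/(S - 1).
S_1 = c0/f = 1 + (-5/6)*ν + (25/144)*ν^2 + ...; c1 = -5/6.
S_2 = c1*ν/(S_1 - 1) = 1 + (5/24)*ν + (25/576)*ν^2 + ...; c2 = 5/24.
S_3 = c2*ν/(S_2 - 1) = 1 + (-5/24)*ν + ...; c3 = -5/24.


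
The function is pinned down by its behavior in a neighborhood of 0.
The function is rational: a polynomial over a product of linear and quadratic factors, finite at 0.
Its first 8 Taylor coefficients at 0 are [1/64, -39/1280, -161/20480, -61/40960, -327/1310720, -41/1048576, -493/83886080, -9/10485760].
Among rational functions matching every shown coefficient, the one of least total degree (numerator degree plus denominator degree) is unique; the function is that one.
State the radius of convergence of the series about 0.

No rational of total degree below 3 reproduces all 8 coefficients; solving the [1/2] Pade equations on them gives f(u) = (1 - 11*u/5)/(u - 8)**2, whose expansion matches every shown term.
Denominator factor (u - 8)^2: pole of order 2 at 8, modulus 8.
The radius of convergence is the smallest modulus among the singular points: 8.

The radius of convergence is 8.


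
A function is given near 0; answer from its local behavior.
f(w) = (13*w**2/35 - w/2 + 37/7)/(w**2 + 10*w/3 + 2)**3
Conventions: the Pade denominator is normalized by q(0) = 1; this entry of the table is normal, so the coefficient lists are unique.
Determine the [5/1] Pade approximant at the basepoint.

The Pade approximant has numerator coefficients [37/56, -412377083/189115920, 29313107/6754140, -37088296787/5673477600, 39614416111/5106129840, -5192719261/810496800]; denominator coefficients [1, 3029738/1688535].

Taylor coefficients needed (expand at 0): a_0 = 37/56, a_1 = -377/112, a_2 = 8719/840, a_3 = -152177/6048, a_4 = 9523/180, a_5 = -262661/2592, a_6 = 10604083/58320.
Write the denominator as Q(w) = 1 + q1*w. Requiring Q*f - P = O(w^7) with deg P <= 5 kills the coefficients of w^6..w^6 in Q*f:
  w^6: a_6 + q1*a_5 = 0, i.e. 10604083/58320 + (-262661/2592)*q1 = 0.
Solving this linear system: q1 = 3029738/1688535.
The numerator is Q*f truncated at degree 5: P0 = a_0 = 37/56; P1 = a_1 + q1*a_0 = -412377083/189115920; P2 = a_2 + q1*a_1 = 29313107/6754140; P3 = a_3 + q1*a_2 = -37088296787/5673477600; P4 = a_4 + q1*a_3 = 39614416111/5106129840; P5 = a_5 + q1*a_4 = -5192719261/810496800.


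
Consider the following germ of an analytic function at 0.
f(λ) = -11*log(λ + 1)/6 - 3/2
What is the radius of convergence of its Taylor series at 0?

The radius of convergence is 1.

Branch term (-11/6)*log(1 - λ/(-1)): its argument vanishes at λ = -1, a logarithmic branch point, modulus 1.
The radius of convergence is the smallest modulus among the singular points: 1.


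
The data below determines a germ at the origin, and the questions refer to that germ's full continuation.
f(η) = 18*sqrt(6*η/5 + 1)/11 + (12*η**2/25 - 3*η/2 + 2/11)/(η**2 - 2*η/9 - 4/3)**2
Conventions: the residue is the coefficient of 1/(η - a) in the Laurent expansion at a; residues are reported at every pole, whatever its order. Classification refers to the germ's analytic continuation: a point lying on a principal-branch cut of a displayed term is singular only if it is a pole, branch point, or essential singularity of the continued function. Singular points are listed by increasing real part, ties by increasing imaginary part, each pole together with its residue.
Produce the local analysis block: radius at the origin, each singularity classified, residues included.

Denominator factor (η**2 - 2*η/9 - 4/3)^2: discriminant 436/81, real irrational roots 1/9 + (1/9)*sqrt(109) and 1/9 - (1/9)*sqrt(109); poles of order 2, moduli 1/9 + (1/9)*sqrt(109) and -1/9 + (1/9)*sqrt(109).
Branch term (18/11)*sqrt(1 - η/(-5/6)): its argument vanishes at η = -5/6, a square-root branch point, modulus 5/6.
The radius of convergence is the smallest modulus among the singular points: 5/6.
The branch term is analytic at 1/9 - (1/9)*sqrt(109) and contributes nothing to the residue; only the rational part matters.
The factor η**2 - 2*η/9 - 4/3 splits as (η - a)(η - a') with a = 1/9 - (1/9)*sqrt(109), a' = 1/9 + (1/9)*sqrt(109). At the order-2 pole a set g(η) = (η - a)^2*(rational part) = [12*η**2/25 - 3*η/2 + 2/11] / (η - a')^2.
Order-2 pole: residue = g'(a); g'(1/9 - (1/9)*sqrt(109)) = -(250533/26138200)*sqrt(109), so the residue is -(250533/26138200)*sqrt(109).
The branch term is analytic at 1/9 + (1/9)*sqrt(109) and contributes nothing to the residue; only the rational part matters.
The factor η**2 - 2*η/9 - 4/3 splits as (η - a)(η - a') with a = 1/9 + (1/9)*sqrt(109), a' = 1/9 - (1/9)*sqrt(109). At the order-2 pole a set g(η) = (η - a)^2*(rational part) = [12*η**2/25 - 3*η/2 + 2/11] / (η - a')^2.
Order-2 pole: residue = g'(a); g'(1/9 + (1/9)*sqrt(109)) = (250533/26138200)*sqrt(109), so the residue is (250533/26138200)*sqrt(109).
List the singular points by increasing real part (a conjugate pair: the negative imaginary part first).

Radius of convergence at 0: 5/6.
At 1/9 - (1/9)*sqrt(109): a pole of order 2; residue -(250533/26138200)*sqrt(109).
At -5/6: an algebraic (square-root) branch point.
At 1/9 + (1/9)*sqrt(109): a pole of order 2; residue (250533/26138200)*sqrt(109).


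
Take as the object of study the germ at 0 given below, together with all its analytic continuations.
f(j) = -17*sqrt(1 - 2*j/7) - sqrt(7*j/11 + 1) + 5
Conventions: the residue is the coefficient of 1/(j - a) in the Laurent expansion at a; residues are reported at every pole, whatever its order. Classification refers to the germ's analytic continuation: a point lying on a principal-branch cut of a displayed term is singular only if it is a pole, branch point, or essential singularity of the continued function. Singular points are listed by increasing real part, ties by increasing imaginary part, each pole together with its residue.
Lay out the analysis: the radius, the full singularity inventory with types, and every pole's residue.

Branch term (-17)*sqrt(1 - j/(7/2)): its argument vanishes at j = 7/2, a square-root branch point, modulus 7/2.
Branch term (-1)*sqrt(1 - j/(-11/7)): its argument vanishes at j = -11/7, a square-root branch point, modulus 11/7.
The radius of convergence is the smallest modulus among the singular points: 11/7.
List the singular points by increasing real part (a conjugate pair: the negative imaginary part first).

Radius of convergence at 0: 11/7.
At -11/7: an algebraic (square-root) branch point.
At 7/2: an algebraic (square-root) branch point.


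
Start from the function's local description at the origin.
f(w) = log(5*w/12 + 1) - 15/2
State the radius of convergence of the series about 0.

Branch term (1)*log(1 - w/(-12/5)): its argument vanishes at w = -12/5, a logarithmic branch point, modulus 12/5.
The radius of convergence is the smallest modulus among the singular points: 12/5.

The radius of convergence is 12/5.


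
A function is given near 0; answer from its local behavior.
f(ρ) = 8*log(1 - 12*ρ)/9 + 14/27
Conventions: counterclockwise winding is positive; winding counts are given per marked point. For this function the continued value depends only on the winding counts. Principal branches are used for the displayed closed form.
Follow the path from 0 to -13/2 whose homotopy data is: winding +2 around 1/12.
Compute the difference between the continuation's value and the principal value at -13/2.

Continued minus principal equals (32/9)*pi*i.

The rational part is single-valued and drops out of the difference; each branch term changes only by its own monodromy.
(8/9)*log(1 - ρ/(1/12)): each positive loop around 1/12 adds 2*pi*i to the log, so winding +2 contributes (8/9)*(2)*2*pi*i = (32/9)*pi*i.
Summing the contributions at ρ = -13/2 gives (32/9)*pi*i.


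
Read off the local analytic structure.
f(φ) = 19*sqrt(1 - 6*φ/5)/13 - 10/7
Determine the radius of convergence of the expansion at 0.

Branch term (19/13)*sqrt(1 - φ/(5/6)): its argument vanishes at φ = 5/6, a square-root branch point, modulus 5/6.
The radius of convergence is the smallest modulus among the singular points: 5/6.

The radius of convergence is 5/6.


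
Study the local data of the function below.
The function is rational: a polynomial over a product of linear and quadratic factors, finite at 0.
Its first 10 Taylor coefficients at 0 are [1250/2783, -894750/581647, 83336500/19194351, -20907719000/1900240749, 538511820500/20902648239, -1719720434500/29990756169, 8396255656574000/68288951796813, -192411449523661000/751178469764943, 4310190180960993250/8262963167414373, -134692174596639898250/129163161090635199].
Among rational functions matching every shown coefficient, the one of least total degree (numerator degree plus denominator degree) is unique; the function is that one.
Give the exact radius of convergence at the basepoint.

The radius of convergence is 3/5.

No rational of total degree below 8 reproduces all 10 coefficients; solving the [1/7] Pade equations on them gives f(n) = (12*n/19 + 30/23)/((n + 3/5)**3*(n**2 - 2*n + 11/3)**2), whose expansion matches every shown term.
Denominator factor (n + 3/5)^3: pole of order 3 at -3/5, modulus 3/5.
Denominator factor (n**2 - 2*n + 11/3)^2: discriminant -32/3, complex-conjugate roots (1) + ((2/3)*sqrt(6))*i and (1) - ((2/3)*sqrt(6))*i; poles of order 2, moduli (1/3)*sqrt(33) and (1/3)*sqrt(33).
The radius of convergence is the smallest modulus among the singular points: 3/5.


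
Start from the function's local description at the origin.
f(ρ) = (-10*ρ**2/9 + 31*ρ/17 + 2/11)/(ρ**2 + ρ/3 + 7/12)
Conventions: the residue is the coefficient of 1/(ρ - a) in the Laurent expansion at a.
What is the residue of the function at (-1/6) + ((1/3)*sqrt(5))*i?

The factor ρ**2 + ρ/3 + 7/12 splits as (ρ - a)(ρ - a') with a = (-1/6) + ((1/3)*sqrt(5))*i, a' = (-1/6) - ((1/3)*sqrt(5))*i. At the order-1 pole a set g(ρ) = (ρ - a)*f(ρ) = [-10*ρ**2/9 + 31*ρ/17 + 2/11] / (ρ - a').
Simple pole: residue = g(a) at a = (-1/6) + ((1/3)*sqrt(5))*i, which is (1007/918) - ((7033/50490)*sqrt(5))*i.

The residue is (1007/918) - ((7033/50490)*sqrt(5))*i.


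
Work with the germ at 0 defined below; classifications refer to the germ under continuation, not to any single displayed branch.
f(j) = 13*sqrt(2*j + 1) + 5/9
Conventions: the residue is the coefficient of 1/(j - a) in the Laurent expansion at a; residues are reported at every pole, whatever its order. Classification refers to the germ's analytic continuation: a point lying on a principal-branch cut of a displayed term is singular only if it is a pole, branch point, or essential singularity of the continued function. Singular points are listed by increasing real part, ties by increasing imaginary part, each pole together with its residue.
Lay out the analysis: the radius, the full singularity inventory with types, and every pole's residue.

Branch term (13)*sqrt(1 - j/(-1/2)): its argument vanishes at j = -1/2, a square-root branch point, modulus 1/2.
The radius of convergence is the smallest modulus among the singular points: 1/2.

Radius of convergence at 0: 1/2.
At -1/2: an algebraic (square-root) branch point.


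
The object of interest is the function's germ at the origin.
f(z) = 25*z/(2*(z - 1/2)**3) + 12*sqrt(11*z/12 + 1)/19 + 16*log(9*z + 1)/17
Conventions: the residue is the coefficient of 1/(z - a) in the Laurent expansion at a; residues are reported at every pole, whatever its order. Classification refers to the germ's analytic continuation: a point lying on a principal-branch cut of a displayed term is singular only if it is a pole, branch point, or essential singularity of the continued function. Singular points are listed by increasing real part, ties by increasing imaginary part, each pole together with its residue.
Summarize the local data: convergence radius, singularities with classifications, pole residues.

Radius of convergence at 0: 1/9.
At -12/11: an algebraic (square-root) branch point.
At -1/9: a logarithmic branch point.
At 1/2: a pole of order 3; residue 0.

Denominator factor (z - 1/2)^3: pole of order 3 at 1/2, modulus 1/2.
Branch term (16/17)*log(1 - z/(-1/9)): its argument vanishes at z = -1/9, a logarithmic branch point, modulus 1/9.
Branch term (12/19)*sqrt(1 - z/(-12/11)): its argument vanishes at z = -12/11, a square-root branch point, modulus 12/11.
The radius of convergence is the smallest modulus among the singular points: 1/9.
The branch terms are analytic at 1/2 and contribute nothing to the residue; only the rational part matters.
At the order-3 pole 1/2 set g(z) = (z - (1/2))^3*(rational part) = 25*z/2.
Order-3 pole: residue = g''(a)/2; g''(1/2) = 0, so the residue is 0.
List the singular points by increasing real part (a conjugate pair: the negative imaginary part first).


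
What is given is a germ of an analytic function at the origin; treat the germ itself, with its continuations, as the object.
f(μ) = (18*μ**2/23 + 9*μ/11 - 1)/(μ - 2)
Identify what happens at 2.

The point is a pole of order 1.

The denominator factor μ - 2 vanishes at 2 and appears to the power 1; the numerator there equals 953/253, nonzero, and no other factor vanishes.
Hence a pole whose order is the multiplicity, 1.


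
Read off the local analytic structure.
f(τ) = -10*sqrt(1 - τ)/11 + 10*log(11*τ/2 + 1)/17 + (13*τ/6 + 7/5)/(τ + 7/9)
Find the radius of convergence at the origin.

The radius of convergence is 2/11.

Denominator factor (τ + 7/9): pole of order 1 at -7/9, modulus 7/9.
Branch term (10/17)*log(1 - τ/(-2/11)): its argument vanishes at τ = -2/11, a logarithmic branch point, modulus 2/11.
Branch term (-10/11)*sqrt(1 - τ/(1)): its argument vanishes at τ = 1, a square-root branch point, modulus 1.
The radius of convergence is the smallest modulus among the singular points: 2/11.


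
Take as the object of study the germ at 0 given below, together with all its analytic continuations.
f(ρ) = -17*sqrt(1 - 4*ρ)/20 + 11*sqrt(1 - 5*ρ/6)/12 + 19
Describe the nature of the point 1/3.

The point is a regular point.

There is no denominator, hence no pole anywhere.
Branch term sqrt(1 - ρ/(1/4)): argument at 1/3 is -1/3, nonzero, so 1/3 is not its branch point (a point on a principal cut is still regular for the continued germ).
Branch term sqrt(1 - ρ/(6/5)): argument at 1/3 is 13/18, nonzero, so 1/3 is not its branch point (a point on a principal cut is still regular for the continued germ).
So the germ continues analytically to 1/3.


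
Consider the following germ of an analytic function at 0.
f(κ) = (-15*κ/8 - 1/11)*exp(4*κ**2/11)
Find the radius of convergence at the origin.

The factor exp(4*κ**2/11) is entire and contributes no finite singular point.
The polynomial part has no poles.
No finite singular points: the Taylor series at 0 converges everywhere.

The radius of convergence is infinite.


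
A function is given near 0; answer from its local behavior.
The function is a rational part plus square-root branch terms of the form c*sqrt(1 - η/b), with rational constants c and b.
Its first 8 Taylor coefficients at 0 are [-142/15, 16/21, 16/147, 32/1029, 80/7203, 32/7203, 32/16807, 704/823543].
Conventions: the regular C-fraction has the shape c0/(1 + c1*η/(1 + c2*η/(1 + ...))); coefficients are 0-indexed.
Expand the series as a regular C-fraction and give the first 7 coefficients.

Taylor coefficients (read off): a_0 = -142/15, a_1 = 16/21, a_2 = 16/147, a_3 = 32/1029, a_4 = 80/7203, a_5 = 32/7203, a_6 = 32/16807.
c0 = a_0 = -142/15. Peel one level at a time: if S = 1 + c*η/S' with S'(0) = 1, then c is the η-coefficient of S and S' = c*η/(S - 1).
S_1 = c0/f = 1 + (40/497)*η + (4440/247009)*η^2 + ...; c1 = 40/497.
S_2 = c1*η/(S_1 - 1) = 1 + (-111/497)*η + (-1/49)*η^2 + ...; c2 = -111/497.
S_3 = c2*η/(S_2 - 1) = 1 + (-71/777)*η + (-10721/603729)*η^2 + ...; c3 = -71/777.
S_4 = c3*η/(S_3 - 1) = 1 + (-151/777)*η + (-1/49)*η^2 + ...; c4 = -151/777.
S_5 = c4*η/(S_4 - 1) = 1 + (-111/1057)*η + (-21201/1117249)*η^2 + ...; c5 = -111/1057.
S_6 = c5*η/(S_5 - 1) = 1 + (-191/1057)*η + ...; c6 = -191/1057.

The regular C-fraction coefficients are [-142/15, 40/497, -111/497, -71/777, -151/777, -111/1057, -191/1057].


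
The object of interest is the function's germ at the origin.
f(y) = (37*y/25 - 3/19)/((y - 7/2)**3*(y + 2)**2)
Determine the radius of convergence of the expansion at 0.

Denominator factor (y + 2)^2: pole of order 2 at -2, modulus 2.
Denominator factor (y - 7/2)^3: pole of order 3 at 7/2, modulus 7/2.
The radius of convergence is the smallest modulus among the singular points: 2.

The radius of convergence is 2.


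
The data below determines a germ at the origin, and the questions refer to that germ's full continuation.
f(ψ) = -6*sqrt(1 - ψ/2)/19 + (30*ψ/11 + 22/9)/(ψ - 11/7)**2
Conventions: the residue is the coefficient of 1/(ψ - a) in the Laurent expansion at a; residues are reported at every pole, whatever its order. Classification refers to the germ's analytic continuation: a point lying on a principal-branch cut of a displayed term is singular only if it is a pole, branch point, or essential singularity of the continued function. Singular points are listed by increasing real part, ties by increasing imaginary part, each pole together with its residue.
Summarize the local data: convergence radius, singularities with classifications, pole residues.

Radius of convergence at 0: 11/7.
At 11/7: a pole of order 2; residue 30/11.
At 2: an algebraic (square-root) branch point.

Denominator factor (ψ - 11/7)^2: pole of order 2 at 11/7, modulus 11/7.
Branch term (-6/19)*sqrt(1 - ψ/(2)): its argument vanishes at ψ = 2, a square-root branch point, modulus 2.
The radius of convergence is the smallest modulus among the singular points: 11/7.
The branch term is analytic at 11/7 and contributes nothing to the residue; only the rational part matters.
At the order-2 pole 11/7 set g(ψ) = (ψ - (11/7))^2*(rational part) = 30*ψ/11 + 22/9.
Order-2 pole: residue = g'(a); g'(11/7) = 30/11, so the residue is 30/11.
List the singular points by increasing real part (a conjugate pair: the negative imaginary part first).


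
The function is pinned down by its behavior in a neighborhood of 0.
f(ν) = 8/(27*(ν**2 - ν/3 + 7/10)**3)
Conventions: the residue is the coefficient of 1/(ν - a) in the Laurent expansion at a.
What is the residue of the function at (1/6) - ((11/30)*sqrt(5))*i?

The residue is ((10800/161051)*sqrt(5))*i.

The factor ν**2 - ν/3 + 7/10 splits as (ν - a)(ν - a') with a = (1/6) - ((11/30)*sqrt(5))*i, a' = (1/6) + ((11/30)*sqrt(5))*i. At the order-3 pole a set g(ν) = (ν - a)^3*f(ν) = [8/27] / (ν - a')^3.
Order-3 pole: residue = g''(a)/2; g''((1/6) - ((11/30)*sqrt(5))*i) = ((21600/161051)*sqrt(5))*i, so the residue is ((10800/161051)*sqrt(5))*i.


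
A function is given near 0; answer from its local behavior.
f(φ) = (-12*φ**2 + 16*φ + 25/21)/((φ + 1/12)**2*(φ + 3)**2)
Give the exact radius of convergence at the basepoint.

The radius of convergence is 1/12.

Denominator factor (φ + 3)^2: pole of order 2 at -3, modulus 3.
Denominator factor (φ + 1/12)^2: pole of order 2 at -1/12, modulus 1/12.
The radius of convergence is the smallest modulus among the singular points: 1/12.


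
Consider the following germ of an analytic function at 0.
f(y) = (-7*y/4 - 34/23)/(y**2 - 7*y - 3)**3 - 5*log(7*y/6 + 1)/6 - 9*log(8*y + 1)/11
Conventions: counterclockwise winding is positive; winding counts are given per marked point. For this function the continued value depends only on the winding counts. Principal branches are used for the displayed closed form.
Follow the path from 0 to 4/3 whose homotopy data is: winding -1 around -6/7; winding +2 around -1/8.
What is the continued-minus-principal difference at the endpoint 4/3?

Continued minus principal equals -(53/33)*pi*i.

The rational part is single-valued and drops out of the difference; each branch term changes only by its own monodromy.
(-9/11)*log(1 - y/(-1/8)): each positive loop around -1/8 adds 2*pi*i to the log, so winding +2 contributes (-9/11)*(2)*2*pi*i = -(36/11)*pi*i.
(-5/6)*log(1 - y/(-6/7)): each positive loop around -6/7 adds 2*pi*i to the log, so winding -1 contributes (-5/6)*(-1)*2*pi*i = (5/3)*pi*i.
Summing the contributions at y = 4/3 gives -(53/33)*pi*i.


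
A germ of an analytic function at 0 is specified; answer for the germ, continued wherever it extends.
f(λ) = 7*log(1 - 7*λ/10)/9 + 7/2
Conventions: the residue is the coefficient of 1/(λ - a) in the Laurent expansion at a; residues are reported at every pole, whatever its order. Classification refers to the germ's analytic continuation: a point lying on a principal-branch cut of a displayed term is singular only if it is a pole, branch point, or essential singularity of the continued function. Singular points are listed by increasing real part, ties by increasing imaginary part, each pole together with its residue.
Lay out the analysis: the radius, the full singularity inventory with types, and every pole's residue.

Radius of convergence at 0: 10/7.
At 10/7: a logarithmic branch point.

Branch term (7/9)*log(1 - λ/(10/7)): its argument vanishes at λ = 10/7, a logarithmic branch point, modulus 10/7.
The radius of convergence is the smallest modulus among the singular points: 10/7.


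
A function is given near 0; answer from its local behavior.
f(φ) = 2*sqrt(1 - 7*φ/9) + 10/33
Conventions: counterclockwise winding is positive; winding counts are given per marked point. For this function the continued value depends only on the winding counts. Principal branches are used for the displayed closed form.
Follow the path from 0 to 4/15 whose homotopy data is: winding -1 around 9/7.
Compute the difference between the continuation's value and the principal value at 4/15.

Continued minus principal equals -(4/45)*sqrt(1605).

The rational part is single-valued and drops out of the difference; each branch term changes only by its own monodromy.
(2)*sqrt(1 - φ/(9/7)): winding -1 is odd, the square root flips sign, contributing -2*(2)*sqrt(1 - (4/15)/(9/7)) = -2*(2)*sqrt(107/135) = -(4/45)*sqrt(1605).
Summing the contributions at φ = 4/15 gives -(4/45)*sqrt(1605).


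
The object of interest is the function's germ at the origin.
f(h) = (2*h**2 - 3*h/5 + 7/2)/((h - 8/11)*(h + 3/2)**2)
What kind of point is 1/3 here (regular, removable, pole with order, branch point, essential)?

The point is a regular point.

Denominator factors: h + 3/2 = 11/6 at h = 1/3; h - 8/11 = -13/33 at h = 1/3 — none vanishes.
So the germ continues analytically to 1/3.


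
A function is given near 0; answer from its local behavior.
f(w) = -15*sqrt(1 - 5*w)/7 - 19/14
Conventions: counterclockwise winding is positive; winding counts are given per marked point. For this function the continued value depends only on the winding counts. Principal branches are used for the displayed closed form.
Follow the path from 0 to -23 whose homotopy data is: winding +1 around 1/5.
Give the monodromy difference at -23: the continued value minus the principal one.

The rational part is single-valued and drops out of the difference; each branch term changes only by its own monodromy.
(-15/7)*sqrt(1 - w/(1/5)): winding +1 is odd, the square root flips sign, contributing -2*(-15/7)*sqrt(1 - (-23)/(1/5)) = -2*(-15/7)*sqrt(116) = (60/7)*sqrt(29).
Summing the contributions at w = -23 gives (60/7)*sqrt(29).

Continued minus principal equals (60/7)*sqrt(29).
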